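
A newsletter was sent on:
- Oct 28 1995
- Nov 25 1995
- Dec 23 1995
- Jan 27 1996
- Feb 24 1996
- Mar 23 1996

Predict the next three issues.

These are Saturdays at 28- or 35-day spacing (28, 28, 35, 28, 28).
The pattern: 4th Saturday of the month.
April 1996 — 4th Saturday is Apr 27 1996.
May 1996 — 4th Saturday is May 25 1996.
4th Saturday of June 1996: Jun 22 1996.

Apr 27 1996, May 25 1996, Jun 22 1996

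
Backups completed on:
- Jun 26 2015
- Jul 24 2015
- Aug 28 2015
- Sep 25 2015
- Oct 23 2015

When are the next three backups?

These are Fridays at 28- or 35-day spacing (28, 35, 28, 28).
The pattern: 4th Friday of the month.
4th Friday of November 2015: Nov 27 2015.
December 2015 — 4th Friday is Dec 25 2015.
January 2016 — 4th Friday is Jan 22 2016.

Nov 27 2015, Dec 25 2015, Jan 22 2016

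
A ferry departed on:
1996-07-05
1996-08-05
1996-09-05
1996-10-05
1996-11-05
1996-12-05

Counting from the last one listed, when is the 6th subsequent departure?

1997-06-05

Each date is the 5th; the gaps (31, 31, 30, 31, 30) track the month lengths.
The rule is the 5th of each month.
Next: January 1997 → 1997-01-05.
Next: February 1997 → 1997-02-05.
Next: March 1997 → 1997-03-05.
April 1997: 1997-04-05.
May 1997: 1997-05-05.
Next: June 1997 → 1997-06-05.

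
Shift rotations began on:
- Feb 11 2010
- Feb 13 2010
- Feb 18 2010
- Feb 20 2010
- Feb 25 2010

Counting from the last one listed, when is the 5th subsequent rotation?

The gap pattern 2, 5, 2, 5 repeats every 2 events.
These are the Thursdays and Saturdays of each week.
The following Saturday is Feb 27 2010.
Next Thursday: Mar 4 2010.
The following Saturday is Mar 6 2010.
Next Thursday: Mar 11 2010.
Next Saturday: Mar 13 2010.

Mar 13 2010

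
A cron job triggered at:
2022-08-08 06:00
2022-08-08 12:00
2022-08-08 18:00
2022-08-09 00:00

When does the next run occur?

Spacing: 6, 6, 6 h — constant 6 h.
2022-08-09 00:00 + 6 h = 2022-08-09 06:00.

2022-08-09 06:00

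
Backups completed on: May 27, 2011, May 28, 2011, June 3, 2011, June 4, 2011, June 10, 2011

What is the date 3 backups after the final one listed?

June 18, 2011

Gaps: 1, 6, 1, 6 days — not constant, but cyclic with period 2.
The events fall on every Friday and Saturday.
Next Saturday: June 11, 2011.
The following Friday is June 17, 2011.
Next Saturday: June 18, 2011.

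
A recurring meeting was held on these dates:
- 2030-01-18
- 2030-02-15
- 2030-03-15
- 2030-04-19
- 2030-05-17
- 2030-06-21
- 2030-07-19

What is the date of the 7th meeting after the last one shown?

All dates are Fridays, 28, 28, 35, 28, 35, 28 days apart.
Specifically, the 3rd Friday of each month.
3rd Friday of August 2030: 2030-08-16.
September 2030 — 3rd Friday is 2030-09-20.
October 2030 — 3rd Friday is 2030-10-18.
November 2030 — 3rd Friday is 2030-11-15.
3rd Friday of December 2030: 2030-12-20.
January 2031 — 3rd Friday is 2031-01-17.
February 2031 — 3rd Friday is 2031-02-21.

2031-02-21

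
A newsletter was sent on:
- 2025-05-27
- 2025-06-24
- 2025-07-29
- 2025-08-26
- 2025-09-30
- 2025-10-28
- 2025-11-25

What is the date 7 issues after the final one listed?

2026-06-30

Every date is a Tuesday; gaps 28, 35, 28, 35, 28, 28 days.
Each is the last Tuesday of its month (at least one falls on the 29th or later, ruling out '4th Tuesday').
Last Tuesday of December 2025: 2025-12-30.
January 2026 ends with Tuesday 2026-01-27.
Last Tuesday of February 2026: 2026-02-24.
Last Tuesday of March 2026: 2026-03-31.
April 2026 ends with Tuesday 2026-04-28.
Last Tuesday of May 2026: 2026-05-26.
June 2026 ends with Tuesday 2026-06-30.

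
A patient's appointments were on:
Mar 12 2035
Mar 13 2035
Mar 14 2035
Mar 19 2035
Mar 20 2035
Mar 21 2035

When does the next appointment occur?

Gaps: 1, 1, 5, 1, 1 days — not constant, but cyclic with period 3.
The events fall on every Monday, Tuesday and Wednesday.
Next Monday: Mar 26 2035.

Mar 26 2035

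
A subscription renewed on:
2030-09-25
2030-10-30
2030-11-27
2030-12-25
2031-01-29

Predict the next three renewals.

2031-02-26, 2031-03-26, 2031-04-30

Every date is a Wednesday; gaps 35, 28, 28, 35 days.
Each is the last Wednesday of its month (at least one falls on the 29th or later, ruling out '4th Wednesday').
Last Wednesday of February 2031: 2031-02-26.
Last Wednesday of March 2031: 2031-03-26.
Last Wednesday of April 2031: 2031-04-30.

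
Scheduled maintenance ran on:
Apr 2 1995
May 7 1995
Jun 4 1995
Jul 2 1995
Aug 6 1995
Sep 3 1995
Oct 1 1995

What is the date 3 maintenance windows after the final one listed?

Jan 7 1996

Gaps: 35, 28, 28, 35, 28, 28 days — a mix of 28 and 35. Every date is a Sunday.
Each is the 1st Sunday of its month.
1st Sunday of November 1995: Nov 5 1995.
December 1995 — 1st Sunday is Dec 3 1995.
January 1996 — 1st Sunday is Jan 7 1996.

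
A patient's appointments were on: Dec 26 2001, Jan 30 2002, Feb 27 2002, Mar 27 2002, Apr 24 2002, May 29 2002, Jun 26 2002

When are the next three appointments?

Jul 31 2002, Aug 28 2002, Sep 25 2002

All Wednesdays; the gaps (35, 28, 28, 28, 35, 28) vary with month length.
This is the last Wednesday of each month.
Last Wednesday of July 2002: Jul 31 2002.
August 2002 ends with Wednesday Aug 28 2002.
September 2002 ends with Wednesday Sep 25 2002.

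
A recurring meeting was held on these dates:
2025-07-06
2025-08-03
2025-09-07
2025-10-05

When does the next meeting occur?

2025-11-02

Gaps: 28, 35, 28 days — a mix of 28 and 35. Every date is a Sunday.
Each is the 1st Sunday of its month.
November 2025 — 1st Sunday is 2025-11-02.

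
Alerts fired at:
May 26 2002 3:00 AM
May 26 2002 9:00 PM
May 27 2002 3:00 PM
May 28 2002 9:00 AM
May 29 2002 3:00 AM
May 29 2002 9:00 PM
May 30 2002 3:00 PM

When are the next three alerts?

May 31 2002 9:00 AM, Jun 1 2002 3:00 AM, Jun 1 2002 9:00 PM

Spacing: 18, 18, 18, 18, 18, 18 h — constant 18 h.
May 30 2002 3:00 PM + 18 h = May 31 2002 9:00 AM.
May 31 2002 9:00 AM + 18 h = Jun 1 2002 3:00 AM.
Jun 1 2002 3:00 AM + 18 h = Jun 1 2002 9:00 PM.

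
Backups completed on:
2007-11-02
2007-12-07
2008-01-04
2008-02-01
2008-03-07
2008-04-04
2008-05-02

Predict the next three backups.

2008-06-06, 2008-07-04, 2008-08-01

All dates are Fridays, 35, 28, 28, 35, 28, 28 days apart.
Specifically, the 1st Friday of each month.
1st Friday of June 2008: 2008-06-06.
1st Friday of July 2008: 2008-07-04.
August 2008 — 1st Friday is 2008-08-01.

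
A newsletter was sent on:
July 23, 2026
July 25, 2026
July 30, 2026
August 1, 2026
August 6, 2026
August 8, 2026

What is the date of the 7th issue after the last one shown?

Every event lands on a Thursday or Saturday (gaps cycle 2, 5, 2, 5, 2).
So the schedule is: every Thursday and Saturday.
The following Thursday is August 13, 2026.
Next Saturday: August 15, 2026.
Next Thursday: August 20, 2026.
Next Saturday: August 22, 2026.
Next Thursday: August 27, 2026.
Next Saturday: August 29, 2026.
The following Thursday is September 3, 2026.

September 3, 2026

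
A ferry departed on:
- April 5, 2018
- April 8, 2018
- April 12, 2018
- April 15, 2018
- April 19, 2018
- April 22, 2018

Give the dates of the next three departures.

Every event lands on a Thursday or Sunday (gaps cycle 3, 4, 3, 4, 3).
So the schedule is: every Thursday and Sunday.
The following Thursday is April 26, 2018.
Next Sunday: April 29, 2018.
The following Thursday is May 3, 2018.

April 26, 2018; April 29, 2018; May 3, 2018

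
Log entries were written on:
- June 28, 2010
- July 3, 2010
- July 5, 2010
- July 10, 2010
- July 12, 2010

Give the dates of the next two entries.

July 17, 2010; July 19, 2010

Gaps: 5, 2, 5, 2 days — not constant, but cyclic with period 2.
The events fall on every Monday and Saturday.
The following Saturday is July 17, 2010.
Next Monday: July 19, 2010.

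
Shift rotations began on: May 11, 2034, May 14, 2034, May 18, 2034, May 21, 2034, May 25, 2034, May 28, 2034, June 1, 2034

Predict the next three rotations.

The gap pattern 3, 4, 3, 4, 3, 4 repeats every 2 events.
These are the Thursdays and Sundays of each week.
Next Sunday: June 4, 2034.
Next Thursday: June 8, 2034.
The following Sunday is June 11, 2034.

June 4, 2034; June 8, 2034; June 11, 2034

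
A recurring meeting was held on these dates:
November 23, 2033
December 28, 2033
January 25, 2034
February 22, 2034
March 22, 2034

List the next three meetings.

April 26, 2034; May 24, 2034; June 28, 2034

Gaps: 35, 28, 28, 28 days — a mix of 28 and 35. Every date is a Wednesday.
Each is the 4th Wednesday of its month.
April 2034 — 4th Wednesday is April 26, 2034.
4th Wednesday of May 2034: May 24, 2034.
4th Wednesday of June 2034: June 28, 2034.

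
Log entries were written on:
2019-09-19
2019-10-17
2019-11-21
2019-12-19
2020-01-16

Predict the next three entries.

All dates are Thursdays, 28, 35, 28, 28 days apart.
Specifically, the 3rd Thursday of each month.
February 2020 — 3rd Thursday is 2020-02-20.
March 2020 — 3rd Thursday is 2020-03-19.
April 2020 — 3rd Thursday is 2020-04-16.

2020-02-20, 2020-03-19, 2020-04-16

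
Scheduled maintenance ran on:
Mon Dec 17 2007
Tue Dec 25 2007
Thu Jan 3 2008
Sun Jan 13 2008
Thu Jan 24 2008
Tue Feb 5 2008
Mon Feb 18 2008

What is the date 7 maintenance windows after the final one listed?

Mon Jun 16 2008

Intervals are 8, 9, 10, 11, 12, 13 days — an arithmetic progression with common difference 1.
Next gap: 14 days. Mon Feb 18 2008 + 14 days = Mon Mar 3 2008.
Next gap: 15 days. Mon Mar 3 2008 + 15 days = Tue Mar 18 2008.
Next gap: 16 days. Tue Mar 18 2008 + 16 days = Thu Apr 3 2008.
Next gap: 17 days. Thu Apr 3 2008 + 17 days = Sun Apr 20 2008.
Next gap: 18 days. Sun Apr 20 2008 + 18 days = Thu May 8 2008.
Next gap: 19 days. Thu May 8 2008 + 19 days = Tue May 27 2008.
Next gap: 20 days. Tue May 27 2008 + 20 days = Mon Jun 16 2008.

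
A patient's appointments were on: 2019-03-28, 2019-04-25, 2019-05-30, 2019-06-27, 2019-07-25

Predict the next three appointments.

2019-08-29, 2019-09-26, 2019-10-31

These are Thursdays with 28, 35, 28, 28-day gaps.
Each is the final Thursday of its month — 2019-05-30 is past the 28th, so '4th Thursday' doesn't fit.
Last Thursday of August 2019: 2019-08-29.
September 2019 ends with Thursday 2019-09-26.
Last Thursday of October 2019: 2019-10-31.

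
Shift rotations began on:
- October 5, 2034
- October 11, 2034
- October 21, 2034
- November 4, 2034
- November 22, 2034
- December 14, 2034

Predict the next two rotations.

January 9, 2035; February 8, 2035

Gaps: 6, 10, 14, 18, 22 days — each gap is 4 larger than the previous one.
Next gap: 26 days. December 14, 2034 + 26 days = January 9, 2035.
Next gap: 30 days. January 9, 2035 + 30 days = February 8, 2035.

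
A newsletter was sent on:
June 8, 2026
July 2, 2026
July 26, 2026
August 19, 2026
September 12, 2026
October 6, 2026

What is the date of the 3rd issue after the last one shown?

The spacing is 24, 24, 24, 24, 24 days — always 24 days.
October 6, 2026 + 24 days = October 30, 2026.
October 30, 2026 + 24 days = November 23, 2026.
November 23, 2026 + 24 days = December 17, 2026.

December 17, 2026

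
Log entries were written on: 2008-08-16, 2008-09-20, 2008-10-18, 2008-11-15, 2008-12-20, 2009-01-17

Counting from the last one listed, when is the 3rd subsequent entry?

2009-04-18

These are Saturdays at 28- or 35-day spacing (35, 28, 28, 35, 28).
The pattern: 3rd Saturday of the month.
3rd Saturday of February 2009: 2009-02-21.
3rd Saturday of March 2009: 2009-03-21.
3rd Saturday of April 2009: 2009-04-18.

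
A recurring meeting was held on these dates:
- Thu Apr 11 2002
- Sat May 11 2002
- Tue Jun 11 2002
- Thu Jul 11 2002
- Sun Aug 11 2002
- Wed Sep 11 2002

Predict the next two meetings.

Fri Oct 11 2002, Mon Nov 11 2002

Each date is the 11th; the gaps (30, 31, 30, 31, 31) track the month lengths.
The rule is the 11th of each month.
October 2002: Fri Oct 11 2002.
Next: November 2002 → Mon Nov 11 2002.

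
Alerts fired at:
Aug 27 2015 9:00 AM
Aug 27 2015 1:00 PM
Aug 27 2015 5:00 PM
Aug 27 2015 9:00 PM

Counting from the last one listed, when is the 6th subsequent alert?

Aug 28 2015 9:00 PM

The interval is a steady 4 hours (4, 4, 4).
Aug 27 2015 9:00 PM + 4 h = Aug 28 2015 1:00 AM.
Aug 28 2015 1:00 AM + 4 h = Aug 28 2015 5:00 AM.
Aug 28 2015 5:00 AM + 4 h = Aug 28 2015 9:00 AM.
Aug 28 2015 9:00 AM + 4 h = Aug 28 2015 1:00 PM.
Aug 28 2015 1:00 PM + 4 h = Aug 28 2015 5:00 PM.
Aug 28 2015 5:00 PM + 4 h = Aug 28 2015 9:00 PM.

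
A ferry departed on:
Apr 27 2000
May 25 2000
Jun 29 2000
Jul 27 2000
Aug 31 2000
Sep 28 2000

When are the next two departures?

These are Thursdays with 28, 35, 28, 35, 28-day gaps.
Each is the final Thursday of its month — Jun 29 2000 is past the 28th, so '4th Thursday' doesn't fit.
October 2000 ends with Thursday Oct 26 2000.
November 2000 ends with Thursday Nov 30 2000.

Oct 26 2000, Nov 30 2000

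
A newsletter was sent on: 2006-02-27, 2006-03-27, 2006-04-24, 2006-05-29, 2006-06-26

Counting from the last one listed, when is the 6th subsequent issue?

2006-12-25

Every date is a Monday; gaps 28, 28, 35, 28 days.
Each is the last Monday of its month (at least one falls on the 29th or later, ruling out '4th Monday').
Last Monday of July 2006: 2006-07-31.
August 2006 ends with Monday 2006-08-28.
Last Monday of September 2006: 2006-09-25.
October 2006 ends with Monday 2006-10-30.
Last Monday of November 2006: 2006-11-27.
December 2006 ends with Monday 2006-12-25.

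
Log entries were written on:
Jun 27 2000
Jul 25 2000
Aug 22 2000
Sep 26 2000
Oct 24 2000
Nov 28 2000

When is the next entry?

Dec 26 2000

These are Tuesdays at 28- or 35-day spacing (28, 28, 35, 28, 35).
The pattern: 4th Tuesday of the month.
December 2000 — 4th Tuesday is Dec 26 2000.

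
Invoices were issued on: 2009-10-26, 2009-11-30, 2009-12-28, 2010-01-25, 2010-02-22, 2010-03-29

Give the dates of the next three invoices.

These are Mondays with 35, 28, 28, 28, 35-day gaps.
Each is the final Monday of its month — 2009-11-30 is past the 28th, so '4th Monday' doesn't fit.
April 2010 ends with Monday 2010-04-26.
May 2010 ends with Monday 2010-05-31.
June 2010 ends with Monday 2010-06-28.

2010-04-26, 2010-05-31, 2010-06-28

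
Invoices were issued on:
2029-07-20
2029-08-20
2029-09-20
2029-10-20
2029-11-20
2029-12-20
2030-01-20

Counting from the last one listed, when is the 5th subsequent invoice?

Each date is the 20th; the gaps (31, 31, 30, 31, 30, 31) track the month lengths.
The rule is the 20th of each month.
February 2030: 2030-02-20.
Next: March 2030 → 2030-03-20.
Next: April 2030 → 2030-04-20.
Next: May 2030 → 2030-05-20.
Next: June 2030 → 2030-06-20.

2030-06-20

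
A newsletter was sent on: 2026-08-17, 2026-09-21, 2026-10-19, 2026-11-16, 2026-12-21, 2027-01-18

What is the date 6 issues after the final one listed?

2027-07-19

Gaps: 35, 28, 28, 35, 28 days — a mix of 28 and 35. Every date is a Monday.
Each is the 3rd Monday of its month.
3rd Monday of February 2027: 2027-02-15.
March 2027 — 3rd Monday is 2027-03-15.
April 2027 — 3rd Monday is 2027-04-19.
3rd Monday of May 2027: 2027-05-17.
June 2027 — 3rd Monday is 2027-06-21.
3rd Monday of July 2027: 2027-07-19.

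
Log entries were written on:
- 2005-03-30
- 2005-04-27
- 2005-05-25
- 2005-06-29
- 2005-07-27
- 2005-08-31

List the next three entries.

2005-09-28, 2005-10-26, 2005-11-30

Every date is a Wednesday; gaps 28, 28, 35, 28, 35 days.
Each is the last Wednesday of its month (at least one falls on the 29th or later, ruling out '4th Wednesday').
September 2005 ends with Wednesday 2005-09-28.
Last Wednesday of October 2005: 2005-10-26.
November 2005 ends with Wednesday 2005-11-30.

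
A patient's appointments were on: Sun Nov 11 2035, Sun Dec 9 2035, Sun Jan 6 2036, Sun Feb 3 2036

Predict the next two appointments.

Sun Mar 2 2036, Sun Mar 30 2036

Every event comes 28 days after the last (28, 28, 28).
Sun Feb 3 2036 + 28 days = Sun Mar 2 2036.
Sun Mar 2 2036 + 28 days = Sun Mar 30 2036.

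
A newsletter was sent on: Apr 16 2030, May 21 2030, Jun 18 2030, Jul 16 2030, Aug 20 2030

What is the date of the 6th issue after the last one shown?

These are Tuesdays at 28- or 35-day spacing (35, 28, 28, 35).
The pattern: 3rd Tuesday of the month.
3rd Tuesday of September 2030: Sep 17 2030.
3rd Tuesday of October 2030: Oct 15 2030.
3rd Tuesday of November 2030: Nov 19 2030.
December 2030 — 3rd Tuesday is Dec 17 2030.
3rd Tuesday of January 2031: Jan 21 2031.
February 2031 — 3rd Tuesday is Feb 18 2031.

Feb 18 2031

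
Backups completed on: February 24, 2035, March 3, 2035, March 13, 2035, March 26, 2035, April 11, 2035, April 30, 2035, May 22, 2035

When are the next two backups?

Gaps: 7, 10, 13, 16, 19, 22 days — each gap is 3 larger than the previous one.
Next gap: 25 days. May 22, 2035 + 25 days = June 16, 2035.
Next gap: 28 days. June 16, 2035 + 28 days = July 14, 2035.

June 16, 2035; July 14, 2035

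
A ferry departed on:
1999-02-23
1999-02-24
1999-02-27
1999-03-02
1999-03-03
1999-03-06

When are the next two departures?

1999-03-09, 1999-03-10

Gaps: 1, 3, 3, 1, 3 days — not constant, but cyclic with period 3.
The events fall on every Tuesday, Wednesday and Saturday.
Next Tuesday: 1999-03-09.
Next Wednesday: 1999-03-10.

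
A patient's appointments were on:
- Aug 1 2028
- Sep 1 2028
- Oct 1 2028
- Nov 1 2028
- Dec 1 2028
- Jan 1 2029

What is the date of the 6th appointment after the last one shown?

Each date is the 1st; the gaps (31, 30, 31, 30, 31) track the month lengths.
The rule is the 1st of each month.
February 2029: Feb 1 2029.
Next: March 2029 → Mar 1 2029.
April 2029: Apr 1 2029.
Next: May 2029 → May 1 2029.
June 2029: Jun 1 2029.
Next: July 2029 → Jul 1 2029.

Jul 1 2029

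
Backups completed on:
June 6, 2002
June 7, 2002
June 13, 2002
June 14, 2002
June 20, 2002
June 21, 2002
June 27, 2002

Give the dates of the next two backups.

Gaps: 1, 6, 1, 6, 1, 6 days — not constant, but cyclic with period 2.
The events fall on every Thursday and Friday.
The following Friday is June 28, 2002.
Next Thursday: July 4, 2002.

June 28, 2002; July 4, 2002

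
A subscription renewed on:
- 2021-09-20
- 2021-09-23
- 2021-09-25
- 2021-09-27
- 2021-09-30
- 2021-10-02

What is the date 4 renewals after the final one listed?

Gaps: 3, 2, 2, 3, 2 days — not constant, but cyclic with period 3.
The events fall on every Monday, Thursday and Saturday.
Next Monday: 2021-10-04.
The following Thursday is 2021-10-07.
The following Saturday is 2021-10-09.
The following Monday is 2021-10-11.

2021-10-11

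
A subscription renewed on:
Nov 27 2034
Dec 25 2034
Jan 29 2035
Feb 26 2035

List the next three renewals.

Mar 26 2035, Apr 30 2035, May 28 2035

All Mondays; the gaps (28, 35, 28) vary with month length.
This is the last Monday of each month.
March 2035 ends with Monday Mar 26 2035.
April 2035 ends with Monday Apr 30 2035.
May 2035 ends with Monday May 28 2035.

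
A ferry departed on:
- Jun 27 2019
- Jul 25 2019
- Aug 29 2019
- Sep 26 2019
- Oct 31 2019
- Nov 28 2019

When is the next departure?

Dec 26 2019

These are Thursdays with 28, 35, 28, 35, 28-day gaps.
Each is the final Thursday of its month — Aug 29 2019 is past the 28th, so '4th Thursday' doesn't fit.
Last Thursday of December 2019: Dec 26 2019.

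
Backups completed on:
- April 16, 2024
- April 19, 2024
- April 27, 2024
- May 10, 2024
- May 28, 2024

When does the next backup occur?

Intervals are 3, 8, 13, 18 days — an arithmetic progression with common difference 5.
Next gap: 23 days. May 28, 2024 + 23 days = June 20, 2024.

June 20, 2024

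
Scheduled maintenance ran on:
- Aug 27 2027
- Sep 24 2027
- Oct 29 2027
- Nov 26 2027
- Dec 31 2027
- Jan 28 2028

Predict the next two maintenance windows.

Feb 25 2028, Mar 31 2028

These are Fridays with 28, 35, 28, 35, 28-day gaps.
Each is the final Friday of its month — Oct 29 2027 is past the 28th, so '4th Friday' doesn't fit.
Last Friday of February 2028: Feb 25 2028.
Last Friday of March 2028: Mar 31 2028.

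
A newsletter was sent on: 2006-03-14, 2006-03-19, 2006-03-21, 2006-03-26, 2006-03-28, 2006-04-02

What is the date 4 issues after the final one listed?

2006-04-16

Every event lands on a Tuesday or Sunday (gaps cycle 5, 2, 5, 2, 5).
So the schedule is: every Tuesday and Sunday.
The following Tuesday is 2006-04-04.
The following Sunday is 2006-04-09.
Next Tuesday: 2006-04-11.
Next Sunday: 2006-04-16.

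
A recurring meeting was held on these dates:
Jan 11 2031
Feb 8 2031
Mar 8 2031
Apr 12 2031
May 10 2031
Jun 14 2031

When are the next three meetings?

These are Saturdays at 28- or 35-day spacing (28, 28, 35, 28, 35).
The pattern: 2nd Saturday of the month.
2nd Saturday of July 2031: Jul 12 2031.
2nd Saturday of August 2031: Aug 9 2031.
2nd Saturday of September 2031: Sep 13 2031.

Jul 12 2031, Aug 9 2031, Sep 13 2031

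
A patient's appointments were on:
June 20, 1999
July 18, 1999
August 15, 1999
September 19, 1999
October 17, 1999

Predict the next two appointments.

November 21, 1999; December 19, 1999

Gaps: 28, 28, 35, 28 days — a mix of 28 and 35. Every date is a Sunday.
Each is the 3rd Sunday of its month.
3rd Sunday of November 1999: November 21, 1999.
December 1999 — 3rd Sunday is December 19, 1999.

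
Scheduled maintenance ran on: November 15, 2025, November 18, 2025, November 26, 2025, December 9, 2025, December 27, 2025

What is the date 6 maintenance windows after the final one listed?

Intervals are 3, 8, 13, 18 days — an arithmetic progression with common difference 5.
Next gap: 23 days. December 27, 2025 + 23 days = January 19, 2026.
Next gap: 28 days. January 19, 2026 + 28 days = February 16, 2026.
Next gap: 33 days. February 16, 2026 + 33 days = March 21, 2026.
Next gap: 38 days. March 21, 2026 + 38 days = April 28, 2026.
Next gap: 43 days. April 28, 2026 + 43 days = June 10, 2026.
Next gap: 48 days. June 10, 2026 + 48 days = July 28, 2026.

July 28, 2026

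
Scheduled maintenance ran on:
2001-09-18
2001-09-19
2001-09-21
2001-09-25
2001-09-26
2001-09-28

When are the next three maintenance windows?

Gaps: 1, 2, 4, 1, 2 days — not constant, but cyclic with period 3.
The events fall on every Tuesday, Wednesday and Friday.
Next Tuesday: 2001-10-02.
The following Wednesday is 2001-10-03.
The following Friday is 2001-10-05.

2001-10-02, 2001-10-03, 2001-10-05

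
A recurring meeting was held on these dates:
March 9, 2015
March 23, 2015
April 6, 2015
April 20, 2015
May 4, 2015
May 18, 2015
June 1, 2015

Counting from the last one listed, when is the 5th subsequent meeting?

August 10, 2015

Every event comes 14 days after the last (14, 14, 14, 14, 14, 14).
June 1, 2015 + 14 days = June 15, 2015.
June 15, 2015 + 14 days = June 29, 2015.
June 29, 2015 + 14 days = July 13, 2015.
July 13, 2015 + 14 days = July 27, 2015.
July 27, 2015 + 14 days = August 10, 2015.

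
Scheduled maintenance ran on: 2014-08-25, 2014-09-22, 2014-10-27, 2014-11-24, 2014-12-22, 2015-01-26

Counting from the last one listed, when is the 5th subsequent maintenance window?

These are Mondays at 28- or 35-day spacing (28, 35, 28, 28, 35).
The pattern: 4th Monday of the month.
4th Monday of February 2015: 2015-02-23.
4th Monday of March 2015: 2015-03-23.
April 2015 — 4th Monday is 2015-04-27.
4th Monday of May 2015: 2015-05-25.
June 2015 — 4th Monday is 2015-06-22.

2015-06-22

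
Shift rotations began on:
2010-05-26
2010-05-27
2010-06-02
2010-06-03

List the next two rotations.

The gap pattern 1, 6, 1 repeats every 2 events.
These are the Wednesdays and Thursdays of each week.
Next Wednesday: 2010-06-09.
Next Thursday: 2010-06-10.

2010-06-09, 2010-06-10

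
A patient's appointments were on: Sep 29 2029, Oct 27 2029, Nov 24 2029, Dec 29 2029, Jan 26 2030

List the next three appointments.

Every date is a Saturday; gaps 28, 28, 35, 28 days.
Each is the last Saturday of its month (at least one falls on the 29th or later, ruling out '4th Saturday').
Last Saturday of February 2030: Feb 23 2030.
March 2030 ends with Saturday Mar 30 2030.
Last Saturday of April 2030: Apr 27 2030.

Feb 23 2030, Mar 30 2030, Apr 27 2030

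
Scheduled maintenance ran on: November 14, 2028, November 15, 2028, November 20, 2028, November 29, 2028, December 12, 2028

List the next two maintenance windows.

December 29, 2028; January 19, 2029

The spacing grows by 4 each time: 1, 5, 9, 13 days.
Next gap: 17 days. December 12, 2028 + 17 days = December 29, 2028.
Next gap: 21 days. December 29, 2028 + 21 days = January 19, 2029.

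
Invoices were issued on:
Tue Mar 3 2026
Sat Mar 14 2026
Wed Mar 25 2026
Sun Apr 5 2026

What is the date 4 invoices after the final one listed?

Tue May 19 2026

The spacing is 11, 11, 11 days — always 11 days.
Sun Apr 5 2026 + 11 days = Thu Apr 16 2026.
Thu Apr 16 2026 + 11 days = Mon Apr 27 2026.
Mon Apr 27 2026 + 11 days = Fri May 8 2026.
Fri May 8 2026 + 11 days = Tue May 19 2026.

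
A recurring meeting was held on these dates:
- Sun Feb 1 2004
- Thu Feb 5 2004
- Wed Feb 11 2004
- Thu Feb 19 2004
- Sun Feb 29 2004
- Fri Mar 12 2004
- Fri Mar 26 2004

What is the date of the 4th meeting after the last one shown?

Intervals are 4, 6, 8, 10, 12, 14 days — an arithmetic progression with common difference 2.
Next gap: 16 days. Fri Mar 26 2004 + 16 days = Sun Apr 11 2004.
Next gap: 18 days. Sun Apr 11 2004 + 18 days = Thu Apr 29 2004.
Next gap: 20 days. Thu Apr 29 2004 + 20 days = Wed May 19 2004.
Next gap: 22 days. Wed May 19 2004 + 22 days = Thu Jun 10 2004.

Thu Jun 10 2004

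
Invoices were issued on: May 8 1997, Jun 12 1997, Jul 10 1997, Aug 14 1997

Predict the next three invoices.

Sep 11 1997, Oct 9 1997, Nov 13 1997

These are Thursdays at 28- or 35-day spacing (35, 28, 35).
The pattern: 2nd Thursday of the month.
September 1997 — 2nd Thursday is Sep 11 1997.
October 1997 — 2nd Thursday is Oct 9 1997.
November 1997 — 2nd Thursday is Nov 13 1997.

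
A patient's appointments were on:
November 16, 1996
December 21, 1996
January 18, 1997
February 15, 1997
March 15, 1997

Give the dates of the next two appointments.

All dates are Saturdays, 35, 28, 28, 28 days apart.
Specifically, the 3rd Saturday of each month.
3rd Saturday of April 1997: April 19, 1997.
3rd Saturday of May 1997: May 17, 1997.

April 19, 1997; May 17, 1997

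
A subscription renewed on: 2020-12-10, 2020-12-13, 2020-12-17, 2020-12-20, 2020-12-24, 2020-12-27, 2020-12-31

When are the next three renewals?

The gap pattern 3, 4, 3, 4, 3, 4 repeats every 2 events.
These are the Thursdays and Sundays of each week.
The following Sunday is 2021-01-03.
The following Thursday is 2021-01-07.
The following Sunday is 2021-01-10.

2021-01-03, 2021-01-07, 2021-01-10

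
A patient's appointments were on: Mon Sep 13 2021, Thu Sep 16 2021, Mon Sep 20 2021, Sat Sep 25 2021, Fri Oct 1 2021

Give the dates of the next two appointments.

The spacing grows by 1 each time: 3, 4, 5, 6 days.
Next gap: 7 days. Fri Oct 1 2021 + 7 days = Fri Oct 8 2021.
Next gap: 8 days. Fri Oct 8 2021 + 8 days = Sat Oct 16 2021.

Fri Oct 8 2021, Sat Oct 16 2021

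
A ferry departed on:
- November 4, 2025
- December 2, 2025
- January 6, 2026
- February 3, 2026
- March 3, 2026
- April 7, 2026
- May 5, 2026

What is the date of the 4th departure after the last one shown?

September 1, 2026

Gaps: 28, 35, 28, 28, 35, 28 days — a mix of 28 and 35. Every date is a Tuesday.
Each is the 1st Tuesday of its month.
1st Tuesday of June 2026: June 2, 2026.
1st Tuesday of July 2026: July 7, 2026.
August 2026 — 1st Tuesday is August 4, 2026.
September 2026 — 1st Tuesday is September 1, 2026.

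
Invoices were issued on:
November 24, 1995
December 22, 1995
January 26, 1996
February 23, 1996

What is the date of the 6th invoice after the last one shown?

All dates are Fridays, 28, 35, 28 days apart.
Specifically, the 4th Friday of each month.
4th Friday of March 1996: March 22, 1996.
April 1996 — 4th Friday is April 26, 1996.
May 1996 — 4th Friday is May 24, 1996.
4th Friday of June 1996: June 28, 1996.
July 1996 — 4th Friday is July 26, 1996.
4th Friday of August 1996: August 23, 1996.

August 23, 1996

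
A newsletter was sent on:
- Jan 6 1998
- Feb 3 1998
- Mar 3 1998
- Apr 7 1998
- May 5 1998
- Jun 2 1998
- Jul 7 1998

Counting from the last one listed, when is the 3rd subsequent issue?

Gaps: 28, 28, 35, 28, 28, 35 days — a mix of 28 and 35. Every date is a Tuesday.
Each is the 1st Tuesday of its month.
August 1998 — 1st Tuesday is Aug 4 1998.
September 1998 — 1st Tuesday is Sep 1 1998.
1st Tuesday of October 1998: Oct 6 1998.

Oct 6 1998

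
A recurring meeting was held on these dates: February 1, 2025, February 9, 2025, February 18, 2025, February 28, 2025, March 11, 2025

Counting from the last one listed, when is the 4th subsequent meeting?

May 4, 2025

Intervals are 8, 9, 10, 11 days — an arithmetic progression with common difference 1.
Next gap: 12 days. March 11, 2025 + 12 days = March 23, 2025.
Next gap: 13 days. March 23, 2025 + 13 days = April 5, 2025.
Next gap: 14 days. April 5, 2025 + 14 days = April 19, 2025.
Next gap: 15 days. April 19, 2025 + 15 days = May 4, 2025.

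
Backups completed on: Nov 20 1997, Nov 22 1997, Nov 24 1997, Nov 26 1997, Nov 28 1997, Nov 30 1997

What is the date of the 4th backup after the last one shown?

Gaps between consecutive events: 2, 2, 2, 2, 2 days — a constant 2-day interval.
Nov 30 1997 + 2 days = Dec 2 1997.
Dec 2 1997 + 2 days = Dec 4 1997.
Dec 4 1997 + 2 days = Dec 6 1997.
Dec 6 1997 + 2 days = Dec 8 1997.

Dec 8 1997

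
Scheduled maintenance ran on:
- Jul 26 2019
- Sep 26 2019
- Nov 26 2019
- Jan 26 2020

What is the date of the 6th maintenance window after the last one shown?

Jan 26 2021

The day-of-month is always 26 (62, 61, 61 days between events).
So this recurs on the 26th of every 2 months.
Next: March 2020 → Mar 26 2020.
May 2020: May 26 2020.
July 2020: Jul 26 2020.
September 2020: Sep 26 2020.
Next: November 2020 → Nov 26 2020.
Next: January 2021 → Jan 26 2021.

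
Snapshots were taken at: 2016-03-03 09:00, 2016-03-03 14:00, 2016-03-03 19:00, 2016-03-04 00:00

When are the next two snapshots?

The interval is a steady 5 hours (5, 5, 5).
2016-03-04 00:00 + 5 h = 2016-03-04 05:00.
2016-03-04 05:00 + 5 h = 2016-03-04 10:00.

2016-03-04 05:00, 2016-03-04 10:00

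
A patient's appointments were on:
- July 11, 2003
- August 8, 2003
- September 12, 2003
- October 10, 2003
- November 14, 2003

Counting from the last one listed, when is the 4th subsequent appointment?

March 12, 2004

These are Fridays at 28- or 35-day spacing (28, 35, 28, 35).
The pattern: 2nd Friday of the month.
2nd Friday of December 2003: December 12, 2003.
January 2004 — 2nd Friday is January 9, 2004.
2nd Friday of February 2004: February 13, 2004.
2nd Friday of March 2004: March 12, 2004.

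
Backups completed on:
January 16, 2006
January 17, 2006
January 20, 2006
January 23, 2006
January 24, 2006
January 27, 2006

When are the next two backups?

The gap pattern 1, 3, 3, 1, 3 repeats every 3 events.
These are the Mondays, Tuesdays and Fridays of each week.
The following Monday is January 30, 2006.
The following Tuesday is January 31, 2006.

January 30, 2006; January 31, 2006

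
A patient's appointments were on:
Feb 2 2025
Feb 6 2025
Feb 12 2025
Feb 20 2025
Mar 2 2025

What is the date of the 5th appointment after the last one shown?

May 21 2025

Intervals are 4, 6, 8, 10 days — an arithmetic progression with common difference 2.
Next gap: 12 days. Mar 2 2025 + 12 days = Mar 14 2025.
Next gap: 14 days. Mar 14 2025 + 14 days = Mar 28 2025.
Next gap: 16 days. Mar 28 2025 + 16 days = Apr 13 2025.
Next gap: 18 days. Apr 13 2025 + 18 days = May 1 2025.
Next gap: 20 days. May 1 2025 + 20 days = May 21 2025.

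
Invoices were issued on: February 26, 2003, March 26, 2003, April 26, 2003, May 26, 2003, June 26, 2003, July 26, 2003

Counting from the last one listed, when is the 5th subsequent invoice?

Each date is the 26th; the gaps (28, 31, 30, 31, 30) track the month lengths.
The rule is the 26th of each month.
Next: August 2003 → August 26, 2003.
September 2003: September 26, 2003.
October 2003: October 26, 2003.
November 2003: November 26, 2003.
Next: December 2003 → December 26, 2003.

December 26, 2003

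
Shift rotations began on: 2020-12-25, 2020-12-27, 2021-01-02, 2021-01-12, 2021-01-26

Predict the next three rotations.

2021-02-13, 2021-03-07, 2021-04-02

The spacing grows by 4 each time: 2, 6, 10, 14 days.
Next gap: 18 days. 2021-01-26 + 18 days = 2021-02-13.
Next gap: 22 days. 2021-02-13 + 22 days = 2021-03-07.
Next gap: 26 days. 2021-03-07 + 26 days = 2021-04-02.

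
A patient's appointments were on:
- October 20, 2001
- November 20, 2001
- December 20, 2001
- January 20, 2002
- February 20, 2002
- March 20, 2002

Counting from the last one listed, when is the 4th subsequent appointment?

The day-of-month is always 20 (31, 30, 31, 31, 28 days between events).
So this recurs on the 20th of each month.
Next: April 2002 → April 20, 2002.
May 2002: May 20, 2002.
Next: June 2002 → June 20, 2002.
Next: July 2002 → July 20, 2002.

July 20, 2002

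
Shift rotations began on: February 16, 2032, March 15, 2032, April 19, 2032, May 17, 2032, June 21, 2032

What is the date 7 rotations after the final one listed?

January 17, 2033

All dates are Mondays, 28, 35, 28, 35 days apart.
Specifically, the 3rd Monday of each month.
July 2032 — 3rd Monday is July 19, 2032.
August 2032 — 3rd Monday is August 16, 2032.
September 2032 — 3rd Monday is September 20, 2032.
3rd Monday of October 2032: October 18, 2032.
3rd Monday of November 2032: November 15, 2032.
3rd Monday of December 2032: December 20, 2032.
3rd Monday of January 2033: January 17, 2033.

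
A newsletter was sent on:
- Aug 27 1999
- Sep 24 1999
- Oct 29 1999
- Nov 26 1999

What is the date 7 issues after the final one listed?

Jun 30 2000

Every date is a Friday; gaps 28, 35, 28 days.
Each is the last Friday of its month (at least one falls on the 29th or later, ruling out '4th Friday').
Last Friday of December 1999: Dec 31 1999.
Last Friday of January 2000: Jan 28 2000.
February 2000 ends with Friday Feb 25 2000.
Last Friday of March 2000: Mar 31 2000.
April 2000 ends with Friday Apr 28 2000.
May 2000 ends with Friday May 26 2000.
Last Friday of June 2000: Jun 30 2000.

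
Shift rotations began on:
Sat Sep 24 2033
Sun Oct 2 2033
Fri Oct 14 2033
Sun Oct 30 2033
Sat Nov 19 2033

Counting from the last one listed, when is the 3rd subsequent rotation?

Sat Feb 11 2034

Intervals are 8, 12, 16, 20 days — an arithmetic progression with common difference 4.
Next gap: 24 days. Sat Nov 19 2033 + 24 days = Tue Dec 13 2033.
Next gap: 28 days. Tue Dec 13 2033 + 28 days = Tue Jan 10 2034.
Next gap: 32 days. Tue Jan 10 2034 + 32 days = Sat Feb 11 2034.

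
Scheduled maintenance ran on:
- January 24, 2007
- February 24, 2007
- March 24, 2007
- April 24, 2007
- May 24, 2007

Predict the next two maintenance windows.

The day-of-month is always 24 (31, 28, 31, 30 days between events).
So this recurs on the 24th of each month.
June 2007: June 24, 2007.
Next: July 2007 → July 24, 2007.

June 24, 2007; July 24, 2007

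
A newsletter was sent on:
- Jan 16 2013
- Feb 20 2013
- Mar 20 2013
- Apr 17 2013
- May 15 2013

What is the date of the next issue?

These are Wednesdays at 28- or 35-day spacing (35, 28, 28, 28).
The pattern: 3rd Wednesday of the month.
3rd Wednesday of June 2013: Jun 19 2013.

Jun 19 2013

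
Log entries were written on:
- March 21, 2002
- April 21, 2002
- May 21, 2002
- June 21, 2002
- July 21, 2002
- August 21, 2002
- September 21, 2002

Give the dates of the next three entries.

The day-of-month is always 21 (31, 30, 31, 30, 31, 31 days between events).
So this recurs on the 21st of each month.
Next: October 2002 → October 21, 2002.
November 2002: November 21, 2002.
December 2002: December 21, 2002.

October 21, 2002; November 21, 2002; December 21, 2002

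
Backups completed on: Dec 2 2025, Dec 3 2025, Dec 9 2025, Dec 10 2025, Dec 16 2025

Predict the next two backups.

Every event lands on a Tuesday or Wednesday (gaps cycle 1, 6, 1, 6).
So the schedule is: every Tuesday and Wednesday.
The following Wednesday is Dec 17 2025.
The following Tuesday is Dec 23 2025.

Dec 17 2025, Dec 23 2025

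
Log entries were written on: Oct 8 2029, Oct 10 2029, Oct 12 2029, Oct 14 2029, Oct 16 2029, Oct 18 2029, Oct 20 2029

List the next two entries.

Oct 22 2029, Oct 24 2029

The spacing is 2, 2, 2, 2, 2, 2 days — always 2 days.
Oct 20 2029 + 2 days = Oct 22 2029.
Oct 22 2029 + 2 days = Oct 24 2029.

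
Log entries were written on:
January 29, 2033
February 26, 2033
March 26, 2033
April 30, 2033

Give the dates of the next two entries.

May 28, 2033; June 25, 2033

These are Saturdays with 28, 28, 35-day gaps.
Each is the final Saturday of its month — January 29, 2033 is past the 28th, so '4th Saturday' doesn't fit.
May 2033 ends with Saturday May 28, 2033.
Last Saturday of June 2033: June 25, 2033.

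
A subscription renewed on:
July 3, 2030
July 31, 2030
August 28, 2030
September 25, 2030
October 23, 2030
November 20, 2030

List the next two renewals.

December 18, 2030; January 15, 2031

Every event comes 28 days after the last (28, 28, 28, 28, 28).
November 20, 2030 + 28 days = December 18, 2030.
December 18, 2030 + 28 days = January 15, 2031.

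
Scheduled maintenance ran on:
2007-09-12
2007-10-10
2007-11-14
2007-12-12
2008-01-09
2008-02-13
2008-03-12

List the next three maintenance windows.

Gaps: 28, 35, 28, 28, 35, 28 days — a mix of 28 and 35. Every date is a Wednesday.
Each is the 2nd Wednesday of its month.
April 2008 — 2nd Wednesday is 2008-04-09.
2nd Wednesday of May 2008: 2008-05-14.
June 2008 — 2nd Wednesday is 2008-06-11.

2008-04-09, 2008-05-14, 2008-06-11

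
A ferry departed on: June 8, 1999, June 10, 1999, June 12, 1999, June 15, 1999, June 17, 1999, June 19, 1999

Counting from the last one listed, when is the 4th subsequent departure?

Gaps: 2, 2, 3, 2, 2 days — not constant, but cyclic with period 3.
The events fall on every Tuesday, Thursday and Saturday.
Next Tuesday: June 22, 1999.
Next Thursday: June 24, 1999.
Next Saturday: June 26, 1999.
The following Tuesday is June 29, 1999.

June 29, 1999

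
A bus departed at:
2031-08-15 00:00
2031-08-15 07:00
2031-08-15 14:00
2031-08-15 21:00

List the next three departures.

2031-08-16 04:00, 2031-08-16 11:00, 2031-08-16 18:00

The interval is a steady 7 hours (7, 7, 7).
2031-08-15 21:00 + 7 h = 2031-08-16 04:00.
2031-08-16 04:00 + 7 h = 2031-08-16 11:00.
2031-08-16 11:00 + 7 h = 2031-08-16 18:00.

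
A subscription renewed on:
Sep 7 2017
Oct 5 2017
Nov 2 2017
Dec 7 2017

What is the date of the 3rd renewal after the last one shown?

Mar 1 2018

All dates are Thursdays, 28, 28, 35 days apart.
Specifically, the 1st Thursday of each month.
January 2018 — 1st Thursday is Jan 4 2018.
February 2018 — 1st Thursday is Feb 1 2018.
March 2018 — 1st Thursday is Mar 1 2018.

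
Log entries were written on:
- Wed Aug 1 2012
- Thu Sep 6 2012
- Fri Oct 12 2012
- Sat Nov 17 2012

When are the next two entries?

Sun Dec 23 2012, Mon Jan 28 2013

The spacing is 36, 36, 36 days — always 36 days.
Sat Nov 17 2012 + 36 days = Sun Dec 23 2012.
Sun Dec 23 2012 + 36 days = Mon Jan 28 2013.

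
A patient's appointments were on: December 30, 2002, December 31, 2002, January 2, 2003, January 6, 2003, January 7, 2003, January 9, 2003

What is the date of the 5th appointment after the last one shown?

January 21, 2003

Every event lands on a Monday or Tuesday or Thursday (gaps cycle 1, 2, 4, 1, 2).
So the schedule is: every Monday, Tuesday and Thursday.
The following Monday is January 13, 2003.
Next Tuesday: January 14, 2003.
Next Thursday: January 16, 2003.
The following Monday is January 20, 2003.
The following Tuesday is January 21, 2003.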